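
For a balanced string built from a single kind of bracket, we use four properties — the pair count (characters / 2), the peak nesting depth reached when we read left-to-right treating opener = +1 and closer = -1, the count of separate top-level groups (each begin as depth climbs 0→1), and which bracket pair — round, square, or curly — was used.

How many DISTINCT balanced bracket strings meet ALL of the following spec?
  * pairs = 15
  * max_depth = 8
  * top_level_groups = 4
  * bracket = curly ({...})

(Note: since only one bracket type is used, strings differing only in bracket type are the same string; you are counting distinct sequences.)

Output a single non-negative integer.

Answer: 26500

Derivation:
Spec: pairs=15 depth=8 groups=4
Count(depth <= 8) = 1181740
Count(depth <= 7) = 1155240
Count(depth == 8) = 1181740 - 1155240 = 26500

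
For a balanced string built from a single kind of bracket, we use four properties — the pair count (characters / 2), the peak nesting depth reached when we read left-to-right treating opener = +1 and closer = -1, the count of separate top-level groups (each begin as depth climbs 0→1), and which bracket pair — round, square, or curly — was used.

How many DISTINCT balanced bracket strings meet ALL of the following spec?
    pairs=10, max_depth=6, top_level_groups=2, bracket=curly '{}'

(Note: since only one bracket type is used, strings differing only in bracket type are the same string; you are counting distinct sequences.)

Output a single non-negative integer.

Answer: 644

Derivation:
Spec: pairs=10 depth=6 groups=2
Count(depth <= 6) = 4656
Count(depth <= 5) = 4012
Count(depth == 6) = 4656 - 4012 = 644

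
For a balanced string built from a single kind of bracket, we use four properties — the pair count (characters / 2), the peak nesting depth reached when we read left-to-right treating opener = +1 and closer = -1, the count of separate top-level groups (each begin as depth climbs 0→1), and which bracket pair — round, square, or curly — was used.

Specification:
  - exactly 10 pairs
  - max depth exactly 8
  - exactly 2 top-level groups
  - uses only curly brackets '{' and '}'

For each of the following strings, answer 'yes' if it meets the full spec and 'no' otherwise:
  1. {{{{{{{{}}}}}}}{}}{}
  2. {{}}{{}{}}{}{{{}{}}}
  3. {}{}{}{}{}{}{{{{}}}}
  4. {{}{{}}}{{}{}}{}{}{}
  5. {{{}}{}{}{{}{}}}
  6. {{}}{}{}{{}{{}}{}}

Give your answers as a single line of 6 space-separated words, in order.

String 1 '{{{{{{{{}}}}}}}{}}{}': depth seq [1 2 3 4 5 6 7 8 7 6 5 4 3 2 1 2 1 0 1 0]
  -> pairs=10 depth=8 groups=2 -> yes
String 2 '{{}}{{}{}}{}{{{}{}}}': depth seq [1 2 1 0 1 2 1 2 1 0 1 0 1 2 3 2 3 2 1 0]
  -> pairs=10 depth=3 groups=4 -> no
String 3 '{}{}{}{}{}{}{{{{}}}}': depth seq [1 0 1 0 1 0 1 0 1 0 1 0 1 2 3 4 3 2 1 0]
  -> pairs=10 depth=4 groups=7 -> no
String 4 '{{}{{}}}{{}{}}{}{}{}': depth seq [1 2 1 2 3 2 1 0 1 2 1 2 1 0 1 0 1 0 1 0]
  -> pairs=10 depth=3 groups=5 -> no
String 5 '{{{}}{}{}{{}{}}}': depth seq [1 2 3 2 1 2 1 2 1 2 3 2 3 2 1 0]
  -> pairs=8 depth=3 groups=1 -> no
String 6 '{{}}{}{}{{}{{}}{}}': depth seq [1 2 1 0 1 0 1 0 1 2 1 2 3 2 1 2 1 0]
  -> pairs=9 depth=3 groups=4 -> no

Answer: yes no no no no no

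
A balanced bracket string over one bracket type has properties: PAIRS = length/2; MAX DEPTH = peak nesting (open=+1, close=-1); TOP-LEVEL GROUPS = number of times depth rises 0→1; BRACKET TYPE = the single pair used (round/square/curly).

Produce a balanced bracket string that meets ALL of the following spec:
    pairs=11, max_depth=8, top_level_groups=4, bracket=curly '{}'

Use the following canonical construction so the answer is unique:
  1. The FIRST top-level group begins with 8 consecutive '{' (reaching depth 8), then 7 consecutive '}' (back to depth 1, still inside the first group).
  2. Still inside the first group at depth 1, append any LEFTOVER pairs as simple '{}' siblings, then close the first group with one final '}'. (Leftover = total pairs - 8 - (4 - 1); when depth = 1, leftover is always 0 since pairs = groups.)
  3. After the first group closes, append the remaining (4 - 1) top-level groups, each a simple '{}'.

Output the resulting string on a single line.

Answer: {{{{{{{{}}}}}}}}{}{}{}

Derivation:
Spec: pairs=11 depth=8 groups=4
Leftover pairs = 11 - 8 - (4-1) = 0
First group: deep chain of depth 8 + 0 sibling pairs
Remaining 3 groups: simple '{}' each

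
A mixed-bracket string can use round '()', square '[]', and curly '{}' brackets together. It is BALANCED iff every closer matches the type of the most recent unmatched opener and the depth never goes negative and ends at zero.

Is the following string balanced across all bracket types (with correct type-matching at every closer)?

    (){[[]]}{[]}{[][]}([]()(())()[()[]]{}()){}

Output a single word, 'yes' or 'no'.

pos 0: push '('; stack = (
pos 1: ')' matches '('; pop; stack = (empty)
pos 2: push '{'; stack = {
pos 3: push '['; stack = {[
pos 4: push '['; stack = {[[
pos 5: ']' matches '['; pop; stack = {[
pos 6: ']' matches '['; pop; stack = {
pos 7: '}' matches '{'; pop; stack = (empty)
pos 8: push '{'; stack = {
pos 9: push '['; stack = {[
pos 10: ']' matches '['; pop; stack = {
pos 11: '}' matches '{'; pop; stack = (empty)
pos 12: push '{'; stack = {
pos 13: push '['; stack = {[
pos 14: ']' matches '['; pop; stack = {
pos 15: push '['; stack = {[
pos 16: ']' matches '['; pop; stack = {
pos 17: '}' matches '{'; pop; stack = (empty)
pos 18: push '('; stack = (
pos 19: push '['; stack = ([
pos 20: ']' matches '['; pop; stack = (
pos 21: push '('; stack = ((
pos 22: ')' matches '('; pop; stack = (
pos 23: push '('; stack = ((
pos 24: push '('; stack = (((
pos 25: ')' matches '('; pop; stack = ((
pos 26: ')' matches '('; pop; stack = (
pos 27: push '('; stack = ((
pos 28: ')' matches '('; pop; stack = (
pos 29: push '['; stack = ([
pos 30: push '('; stack = ([(
pos 31: ')' matches '('; pop; stack = ([
pos 32: push '['; stack = ([[
pos 33: ']' matches '['; pop; stack = ([
pos 34: ']' matches '['; pop; stack = (
pos 35: push '{'; stack = ({
pos 36: '}' matches '{'; pop; stack = (
pos 37: push '('; stack = ((
pos 38: ')' matches '('; pop; stack = (
pos 39: ')' matches '('; pop; stack = (empty)
pos 40: push '{'; stack = {
pos 41: '}' matches '{'; pop; stack = (empty)
end: stack empty → VALID
Verdict: properly nested → yes

Answer: yes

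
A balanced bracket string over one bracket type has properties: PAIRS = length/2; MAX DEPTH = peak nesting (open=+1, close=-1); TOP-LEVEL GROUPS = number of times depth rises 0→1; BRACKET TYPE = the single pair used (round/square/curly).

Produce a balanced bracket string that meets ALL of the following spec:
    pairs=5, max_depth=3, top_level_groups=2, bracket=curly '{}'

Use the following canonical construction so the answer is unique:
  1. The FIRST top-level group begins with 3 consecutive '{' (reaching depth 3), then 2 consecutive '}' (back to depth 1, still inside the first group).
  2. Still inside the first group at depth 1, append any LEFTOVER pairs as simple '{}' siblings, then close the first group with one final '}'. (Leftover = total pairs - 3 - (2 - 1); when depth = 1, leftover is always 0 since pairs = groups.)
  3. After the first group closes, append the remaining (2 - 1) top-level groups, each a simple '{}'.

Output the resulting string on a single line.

Answer: {{{}}{}}{}

Derivation:
Spec: pairs=5 depth=3 groups=2
Leftover pairs = 5 - 3 - (2-1) = 1
First group: deep chain of depth 3 + 1 sibling pairs
Remaining 1 groups: simple '{}' each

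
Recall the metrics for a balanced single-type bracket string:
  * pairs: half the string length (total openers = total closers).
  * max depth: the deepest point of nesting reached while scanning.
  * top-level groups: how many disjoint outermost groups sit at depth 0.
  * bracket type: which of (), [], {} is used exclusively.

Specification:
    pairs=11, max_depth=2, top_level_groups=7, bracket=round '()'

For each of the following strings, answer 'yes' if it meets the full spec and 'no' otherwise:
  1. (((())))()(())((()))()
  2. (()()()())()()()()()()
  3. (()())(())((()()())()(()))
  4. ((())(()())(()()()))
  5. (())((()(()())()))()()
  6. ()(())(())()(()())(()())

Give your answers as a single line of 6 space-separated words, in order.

String 1 '(((())))()(())((()))()': depth seq [1 2 3 4 3 2 1 0 1 0 1 2 1 0 1 2 3 2 1 0 1 0]
  -> pairs=11 depth=4 groups=5 -> no
String 2 '(()()()())()()()()()()': depth seq [1 2 1 2 1 2 1 2 1 0 1 0 1 0 1 0 1 0 1 0 1 0]
  -> pairs=11 depth=2 groups=7 -> yes
String 3 '(()())(())((()()())()(()))': depth seq [1 2 1 2 1 0 1 2 1 0 1 2 3 2 3 2 3 2 1 2 1 2 3 2 1 0]
  -> pairs=13 depth=3 groups=3 -> no
String 4 '((())(()())(()()()))': depth seq [1 2 3 2 1 2 3 2 3 2 1 2 3 2 3 2 3 2 1 0]
  -> pairs=10 depth=3 groups=1 -> no
String 5 '(())((()(()())()))()()': depth seq [1 2 1 0 1 2 3 2 3 4 3 4 3 2 3 2 1 0 1 0 1 0]
  -> pairs=11 depth=4 groups=4 -> no
String 6 '()(())(())()(()())(()())': depth seq [1 0 1 2 1 0 1 2 1 0 1 0 1 2 1 2 1 0 1 2 1 2 1 0]
  -> pairs=12 depth=2 groups=6 -> no

Answer: no yes no no no no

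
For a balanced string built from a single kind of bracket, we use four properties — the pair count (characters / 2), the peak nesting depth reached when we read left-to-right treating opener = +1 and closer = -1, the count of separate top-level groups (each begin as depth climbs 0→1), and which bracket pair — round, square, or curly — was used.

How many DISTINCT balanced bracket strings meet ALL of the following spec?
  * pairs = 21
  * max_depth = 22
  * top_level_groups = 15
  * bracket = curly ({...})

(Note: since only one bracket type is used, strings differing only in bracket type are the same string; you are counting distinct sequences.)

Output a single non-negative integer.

Spec: pairs=21 depth=22 groups=15
Count(depth <= 22) = 164450
Count(depth <= 21) = 164450
Count(depth == 22) = 164450 - 164450 = 0

Answer: 0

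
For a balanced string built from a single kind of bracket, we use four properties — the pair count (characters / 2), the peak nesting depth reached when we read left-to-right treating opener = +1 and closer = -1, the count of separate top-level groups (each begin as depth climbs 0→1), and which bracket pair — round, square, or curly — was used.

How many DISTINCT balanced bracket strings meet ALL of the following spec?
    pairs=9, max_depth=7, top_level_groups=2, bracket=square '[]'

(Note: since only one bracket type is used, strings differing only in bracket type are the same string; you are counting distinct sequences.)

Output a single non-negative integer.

Answer: 24

Derivation:
Spec: pairs=9 depth=7 groups=2
Count(depth <= 7) = 1428
Count(depth <= 6) = 1404
Count(depth == 7) = 1428 - 1404 = 24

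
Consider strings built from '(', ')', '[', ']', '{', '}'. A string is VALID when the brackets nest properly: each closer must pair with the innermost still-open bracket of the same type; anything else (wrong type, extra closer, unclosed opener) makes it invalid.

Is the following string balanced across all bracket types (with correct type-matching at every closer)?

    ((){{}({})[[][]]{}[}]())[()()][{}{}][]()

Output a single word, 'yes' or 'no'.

Answer: no

Derivation:
pos 0: push '('; stack = (
pos 1: push '('; stack = ((
pos 2: ')' matches '('; pop; stack = (
pos 3: push '{'; stack = ({
pos 4: push '{'; stack = ({{
pos 5: '}' matches '{'; pop; stack = ({
pos 6: push '('; stack = ({(
pos 7: push '{'; stack = ({({
pos 8: '}' matches '{'; pop; stack = ({(
pos 9: ')' matches '('; pop; stack = ({
pos 10: push '['; stack = ({[
pos 11: push '['; stack = ({[[
pos 12: ']' matches '['; pop; stack = ({[
pos 13: push '['; stack = ({[[
pos 14: ']' matches '['; pop; stack = ({[
pos 15: ']' matches '['; pop; stack = ({
pos 16: push '{'; stack = ({{
pos 17: '}' matches '{'; pop; stack = ({
pos 18: push '['; stack = ({[
pos 19: saw closer '}' but top of stack is '[' (expected ']') → INVALID
Verdict: type mismatch at position 19: '}' closes '[' → no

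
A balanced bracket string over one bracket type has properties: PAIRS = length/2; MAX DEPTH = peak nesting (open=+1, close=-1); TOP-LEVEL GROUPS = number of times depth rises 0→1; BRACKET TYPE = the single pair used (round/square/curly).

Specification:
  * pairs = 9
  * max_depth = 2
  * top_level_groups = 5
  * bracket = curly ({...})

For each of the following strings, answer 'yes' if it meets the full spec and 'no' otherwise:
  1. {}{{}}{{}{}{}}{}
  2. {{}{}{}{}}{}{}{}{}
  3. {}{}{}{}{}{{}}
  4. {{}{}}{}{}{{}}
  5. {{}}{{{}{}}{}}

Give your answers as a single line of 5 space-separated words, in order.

String 1 '{}{{}}{{}{}{}}{}': depth seq [1 0 1 2 1 0 1 2 1 2 1 2 1 0 1 0]
  -> pairs=8 depth=2 groups=4 -> no
String 2 '{{}{}{}{}}{}{}{}{}': depth seq [1 2 1 2 1 2 1 2 1 0 1 0 1 0 1 0 1 0]
  -> pairs=9 depth=2 groups=5 -> yes
String 3 '{}{}{}{}{}{{}}': depth seq [1 0 1 0 1 0 1 0 1 0 1 2 1 0]
  -> pairs=7 depth=2 groups=6 -> no
String 4 '{{}{}}{}{}{{}}': depth seq [1 2 1 2 1 0 1 0 1 0 1 2 1 0]
  -> pairs=7 depth=2 groups=4 -> no
String 5 '{{}}{{{}{}}{}}': depth seq [1 2 1 0 1 2 3 2 3 2 1 2 1 0]
  -> pairs=7 depth=3 groups=2 -> no

Answer: no yes no no no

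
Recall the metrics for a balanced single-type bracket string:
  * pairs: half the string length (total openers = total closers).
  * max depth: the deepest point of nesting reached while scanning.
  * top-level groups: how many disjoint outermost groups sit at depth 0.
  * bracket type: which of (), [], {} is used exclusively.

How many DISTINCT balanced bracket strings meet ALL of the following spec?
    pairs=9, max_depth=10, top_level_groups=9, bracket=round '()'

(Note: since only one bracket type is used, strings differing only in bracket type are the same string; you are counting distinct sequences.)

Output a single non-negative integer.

Spec: pairs=9 depth=10 groups=9
Count(depth <= 10) = 1
Count(depth <= 9) = 1
Count(depth == 10) = 1 - 1 = 0

Answer: 0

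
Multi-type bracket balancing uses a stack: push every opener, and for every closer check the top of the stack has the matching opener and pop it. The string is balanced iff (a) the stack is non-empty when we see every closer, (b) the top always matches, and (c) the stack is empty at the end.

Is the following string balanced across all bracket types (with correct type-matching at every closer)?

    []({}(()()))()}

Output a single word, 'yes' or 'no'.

Answer: no

Derivation:
pos 0: push '['; stack = [
pos 1: ']' matches '['; pop; stack = (empty)
pos 2: push '('; stack = (
pos 3: push '{'; stack = ({
pos 4: '}' matches '{'; pop; stack = (
pos 5: push '('; stack = ((
pos 6: push '('; stack = (((
pos 7: ')' matches '('; pop; stack = ((
pos 8: push '('; stack = (((
pos 9: ')' matches '('; pop; stack = ((
pos 10: ')' matches '('; pop; stack = (
pos 11: ')' matches '('; pop; stack = (empty)
pos 12: push '('; stack = (
pos 13: ')' matches '('; pop; stack = (empty)
pos 14: saw closer '}' but stack is empty → INVALID
Verdict: unmatched closer '}' at position 14 → no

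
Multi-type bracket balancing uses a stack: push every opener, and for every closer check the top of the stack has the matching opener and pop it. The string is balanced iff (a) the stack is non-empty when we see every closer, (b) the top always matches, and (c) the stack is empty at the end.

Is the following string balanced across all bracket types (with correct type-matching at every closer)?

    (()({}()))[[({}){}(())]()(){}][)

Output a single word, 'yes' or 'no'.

pos 0: push '('; stack = (
pos 1: push '('; stack = ((
pos 2: ')' matches '('; pop; stack = (
pos 3: push '('; stack = ((
pos 4: push '{'; stack = (({
pos 5: '}' matches '{'; pop; stack = ((
pos 6: push '('; stack = (((
pos 7: ')' matches '('; pop; stack = ((
pos 8: ')' matches '('; pop; stack = (
pos 9: ')' matches '('; pop; stack = (empty)
pos 10: push '['; stack = [
pos 11: push '['; stack = [[
pos 12: push '('; stack = [[(
pos 13: push '{'; stack = [[({
pos 14: '}' matches '{'; pop; stack = [[(
pos 15: ')' matches '('; pop; stack = [[
pos 16: push '{'; stack = [[{
pos 17: '}' matches '{'; pop; stack = [[
pos 18: push '('; stack = [[(
pos 19: push '('; stack = [[((
pos 20: ')' matches '('; pop; stack = [[(
pos 21: ')' matches '('; pop; stack = [[
pos 22: ']' matches '['; pop; stack = [
pos 23: push '('; stack = [(
pos 24: ')' matches '('; pop; stack = [
pos 25: push '('; stack = [(
pos 26: ')' matches '('; pop; stack = [
pos 27: push '{'; stack = [{
pos 28: '}' matches '{'; pop; stack = [
pos 29: ']' matches '['; pop; stack = (empty)
pos 30: push '['; stack = [
pos 31: saw closer ')' but top of stack is '[' (expected ']') → INVALID
Verdict: type mismatch at position 31: ')' closes '[' → no

Answer: no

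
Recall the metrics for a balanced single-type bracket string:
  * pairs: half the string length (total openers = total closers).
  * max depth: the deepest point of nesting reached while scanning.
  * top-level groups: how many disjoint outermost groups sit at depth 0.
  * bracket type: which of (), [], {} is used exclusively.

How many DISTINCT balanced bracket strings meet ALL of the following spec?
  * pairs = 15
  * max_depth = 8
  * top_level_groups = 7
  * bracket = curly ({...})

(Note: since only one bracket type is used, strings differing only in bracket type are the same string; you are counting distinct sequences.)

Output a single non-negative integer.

Answer: 133

Derivation:
Spec: pairs=15 depth=8 groups=7
Count(depth <= 8) = 149219
Count(depth <= 7) = 149086
Count(depth == 8) = 149219 - 149086 = 133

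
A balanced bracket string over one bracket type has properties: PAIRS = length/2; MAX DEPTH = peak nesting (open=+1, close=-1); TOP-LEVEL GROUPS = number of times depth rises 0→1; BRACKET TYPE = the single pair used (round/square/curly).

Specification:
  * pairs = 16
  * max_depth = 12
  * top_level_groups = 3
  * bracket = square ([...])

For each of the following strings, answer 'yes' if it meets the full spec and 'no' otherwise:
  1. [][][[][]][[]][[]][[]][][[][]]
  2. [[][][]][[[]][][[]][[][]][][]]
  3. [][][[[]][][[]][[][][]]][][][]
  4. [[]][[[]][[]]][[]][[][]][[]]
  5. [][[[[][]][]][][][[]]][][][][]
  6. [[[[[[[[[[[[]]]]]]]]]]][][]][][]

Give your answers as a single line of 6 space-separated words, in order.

Answer: no no no no no yes

Derivation:
String 1 '[][][[][]][[]][[]][[]][][[][]]': depth seq [1 0 1 0 1 2 1 2 1 0 1 2 1 0 1 2 1 0 1 2 1 0 1 0 1 2 1 2 1 0]
  -> pairs=15 depth=2 groups=8 -> no
String 2 '[[][][]][[[]][][[]][[][]][][]]': depth seq [1 2 1 2 1 2 1 0 1 2 3 2 1 2 1 2 3 2 1 2 3 2 3 2 1 2 1 2 1 0]
  -> pairs=15 depth=3 groups=2 -> no
String 3 '[][][[[]][][[]][[][][]]][][][]': depth seq [1 0 1 0 1 2 3 2 1 2 1 2 3 2 1 2 3 2 3 2 3 2 1 0 1 0 1 0 1 0]
  -> pairs=15 depth=3 groups=6 -> no
String 4 '[[]][[[]][[]]][[]][[][]][[]]': depth seq [1 2 1 0 1 2 3 2 1 2 3 2 1 0 1 2 1 0 1 2 1 2 1 0 1 2 1 0]
  -> pairs=14 depth=3 groups=5 -> no
String 5 '[][[[[][]][]][][][[]]][][][][]': depth seq [1 0 1 2 3 4 3 4 3 2 3 2 1 2 1 2 1 2 3 2 1 0 1 0 1 0 1 0 1 0]
  -> pairs=15 depth=4 groups=6 -> no
String 6 '[[[[[[[[[[[[]]]]]]]]]]][][]][][]': depth seq [1 2 3 4 5 6 7 8 9 10 11 12 11 10 9 8 7 6 5 4 3 2 1 2 1 2 1 0 1 0 1 0]
  -> pairs=16 depth=12 groups=3 -> yes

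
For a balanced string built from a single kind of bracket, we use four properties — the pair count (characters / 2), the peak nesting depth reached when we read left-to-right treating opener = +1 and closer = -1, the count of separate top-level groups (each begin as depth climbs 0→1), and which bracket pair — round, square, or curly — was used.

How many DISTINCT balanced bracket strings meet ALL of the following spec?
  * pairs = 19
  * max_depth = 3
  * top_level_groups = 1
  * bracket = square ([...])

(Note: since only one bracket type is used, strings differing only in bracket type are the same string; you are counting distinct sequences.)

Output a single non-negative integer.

Spec: pairs=19 depth=3 groups=1
Count(depth <= 3) = 131072
Count(depth <= 2) = 1
Count(depth == 3) = 131072 - 1 = 131071

Answer: 131071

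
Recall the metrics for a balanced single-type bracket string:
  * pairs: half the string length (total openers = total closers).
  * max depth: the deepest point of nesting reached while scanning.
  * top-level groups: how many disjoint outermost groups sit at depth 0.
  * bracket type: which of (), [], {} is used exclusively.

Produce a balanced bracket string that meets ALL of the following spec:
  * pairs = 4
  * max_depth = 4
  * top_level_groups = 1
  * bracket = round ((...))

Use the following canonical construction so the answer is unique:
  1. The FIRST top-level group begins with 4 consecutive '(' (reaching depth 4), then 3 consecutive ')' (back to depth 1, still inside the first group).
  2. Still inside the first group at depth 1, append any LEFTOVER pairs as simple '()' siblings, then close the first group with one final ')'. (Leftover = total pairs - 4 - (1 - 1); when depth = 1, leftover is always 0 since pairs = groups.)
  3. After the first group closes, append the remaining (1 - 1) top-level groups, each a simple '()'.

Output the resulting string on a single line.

Answer: (((())))

Derivation:
Spec: pairs=4 depth=4 groups=1
Leftover pairs = 4 - 4 - (1-1) = 0
First group: deep chain of depth 4 + 0 sibling pairs
Remaining 0 groups: simple '()' each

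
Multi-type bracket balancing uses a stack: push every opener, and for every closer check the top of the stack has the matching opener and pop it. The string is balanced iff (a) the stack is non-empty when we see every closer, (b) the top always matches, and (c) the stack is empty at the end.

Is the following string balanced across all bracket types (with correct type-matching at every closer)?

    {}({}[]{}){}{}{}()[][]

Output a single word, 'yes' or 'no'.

pos 0: push '{'; stack = {
pos 1: '}' matches '{'; pop; stack = (empty)
pos 2: push '('; stack = (
pos 3: push '{'; stack = ({
pos 4: '}' matches '{'; pop; stack = (
pos 5: push '['; stack = ([
pos 6: ']' matches '['; pop; stack = (
pos 7: push '{'; stack = ({
pos 8: '}' matches '{'; pop; stack = (
pos 9: ')' matches '('; pop; stack = (empty)
pos 10: push '{'; stack = {
pos 11: '}' matches '{'; pop; stack = (empty)
pos 12: push '{'; stack = {
pos 13: '}' matches '{'; pop; stack = (empty)
pos 14: push '{'; stack = {
pos 15: '}' matches '{'; pop; stack = (empty)
pos 16: push '('; stack = (
pos 17: ')' matches '('; pop; stack = (empty)
pos 18: push '['; stack = [
pos 19: ']' matches '['; pop; stack = (empty)
pos 20: push '['; stack = [
pos 21: ']' matches '['; pop; stack = (empty)
end: stack empty → VALID
Verdict: properly nested → yes

Answer: yes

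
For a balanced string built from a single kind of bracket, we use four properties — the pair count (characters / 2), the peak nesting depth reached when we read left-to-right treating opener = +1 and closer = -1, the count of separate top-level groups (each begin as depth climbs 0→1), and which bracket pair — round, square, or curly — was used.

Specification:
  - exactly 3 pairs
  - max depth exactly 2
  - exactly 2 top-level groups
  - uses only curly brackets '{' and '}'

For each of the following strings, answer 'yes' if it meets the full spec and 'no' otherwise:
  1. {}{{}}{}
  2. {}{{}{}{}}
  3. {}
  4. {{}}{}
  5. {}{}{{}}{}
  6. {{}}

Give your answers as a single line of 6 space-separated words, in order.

Answer: no no no yes no no

Derivation:
String 1 '{}{{}}{}': depth seq [1 0 1 2 1 0 1 0]
  -> pairs=4 depth=2 groups=3 -> no
String 2 '{}{{}{}{}}': depth seq [1 0 1 2 1 2 1 2 1 0]
  -> pairs=5 depth=2 groups=2 -> no
String 3 '{}': depth seq [1 0]
  -> pairs=1 depth=1 groups=1 -> no
String 4 '{{}}{}': depth seq [1 2 1 0 1 0]
  -> pairs=3 depth=2 groups=2 -> yes
String 5 '{}{}{{}}{}': depth seq [1 0 1 0 1 2 1 0 1 0]
  -> pairs=5 depth=2 groups=4 -> no
String 6 '{{}}': depth seq [1 2 1 0]
  -> pairs=2 depth=2 groups=1 -> no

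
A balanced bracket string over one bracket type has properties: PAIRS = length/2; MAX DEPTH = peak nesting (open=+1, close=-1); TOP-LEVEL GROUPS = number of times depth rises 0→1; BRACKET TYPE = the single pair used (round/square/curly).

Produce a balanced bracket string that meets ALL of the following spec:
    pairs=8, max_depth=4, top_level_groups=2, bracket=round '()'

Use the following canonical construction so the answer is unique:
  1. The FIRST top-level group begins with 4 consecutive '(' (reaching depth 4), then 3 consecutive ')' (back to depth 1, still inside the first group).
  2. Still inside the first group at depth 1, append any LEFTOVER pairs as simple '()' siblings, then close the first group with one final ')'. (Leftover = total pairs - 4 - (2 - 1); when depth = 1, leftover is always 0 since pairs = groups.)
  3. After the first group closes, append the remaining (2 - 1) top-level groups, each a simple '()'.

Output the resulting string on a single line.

Spec: pairs=8 depth=4 groups=2
Leftover pairs = 8 - 4 - (2-1) = 3
First group: deep chain of depth 4 + 3 sibling pairs
Remaining 1 groups: simple '()' each

Answer: (((()))()()())()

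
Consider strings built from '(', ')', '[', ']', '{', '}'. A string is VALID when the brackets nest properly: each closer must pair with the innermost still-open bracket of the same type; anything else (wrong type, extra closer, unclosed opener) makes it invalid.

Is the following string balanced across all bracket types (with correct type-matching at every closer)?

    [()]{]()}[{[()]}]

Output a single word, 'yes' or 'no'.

Answer: no

Derivation:
pos 0: push '['; stack = [
pos 1: push '('; stack = [(
pos 2: ')' matches '('; pop; stack = [
pos 3: ']' matches '['; pop; stack = (empty)
pos 4: push '{'; stack = {
pos 5: saw closer ']' but top of stack is '{' (expected '}') → INVALID
Verdict: type mismatch at position 5: ']' closes '{' → no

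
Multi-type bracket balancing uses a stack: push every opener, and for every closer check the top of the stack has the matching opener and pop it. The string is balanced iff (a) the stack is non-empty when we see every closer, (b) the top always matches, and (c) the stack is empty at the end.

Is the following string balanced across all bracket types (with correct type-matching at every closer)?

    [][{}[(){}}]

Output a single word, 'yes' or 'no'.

pos 0: push '['; stack = [
pos 1: ']' matches '['; pop; stack = (empty)
pos 2: push '['; stack = [
pos 3: push '{'; stack = [{
pos 4: '}' matches '{'; pop; stack = [
pos 5: push '['; stack = [[
pos 6: push '('; stack = [[(
pos 7: ')' matches '('; pop; stack = [[
pos 8: push '{'; stack = [[{
pos 9: '}' matches '{'; pop; stack = [[
pos 10: saw closer '}' but top of stack is '[' (expected ']') → INVALID
Verdict: type mismatch at position 10: '}' closes '[' → no

Answer: no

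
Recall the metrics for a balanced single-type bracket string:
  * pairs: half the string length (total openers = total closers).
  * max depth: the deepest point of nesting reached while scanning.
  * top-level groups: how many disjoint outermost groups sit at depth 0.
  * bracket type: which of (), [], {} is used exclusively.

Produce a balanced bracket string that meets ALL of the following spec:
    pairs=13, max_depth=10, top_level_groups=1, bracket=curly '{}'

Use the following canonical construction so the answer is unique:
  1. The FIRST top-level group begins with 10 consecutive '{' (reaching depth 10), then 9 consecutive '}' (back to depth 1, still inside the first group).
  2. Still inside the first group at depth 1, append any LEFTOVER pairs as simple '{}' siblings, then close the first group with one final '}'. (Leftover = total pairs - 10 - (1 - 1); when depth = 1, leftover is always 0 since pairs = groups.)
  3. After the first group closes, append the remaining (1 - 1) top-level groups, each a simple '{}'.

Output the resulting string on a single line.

Spec: pairs=13 depth=10 groups=1
Leftover pairs = 13 - 10 - (1-1) = 3
First group: deep chain of depth 10 + 3 sibling pairs
Remaining 0 groups: simple '{}' each

Answer: {{{{{{{{{{}}}}}}}}}{}{}{}}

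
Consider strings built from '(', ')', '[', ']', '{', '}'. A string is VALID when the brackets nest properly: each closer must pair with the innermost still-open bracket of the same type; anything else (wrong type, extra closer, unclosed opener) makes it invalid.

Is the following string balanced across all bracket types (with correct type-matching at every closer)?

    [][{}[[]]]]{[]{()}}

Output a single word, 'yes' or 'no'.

Answer: no

Derivation:
pos 0: push '['; stack = [
pos 1: ']' matches '['; pop; stack = (empty)
pos 2: push '['; stack = [
pos 3: push '{'; stack = [{
pos 4: '}' matches '{'; pop; stack = [
pos 5: push '['; stack = [[
pos 6: push '['; stack = [[[
pos 7: ']' matches '['; pop; stack = [[
pos 8: ']' matches '['; pop; stack = [
pos 9: ']' matches '['; pop; stack = (empty)
pos 10: saw closer ']' but stack is empty → INVALID
Verdict: unmatched closer ']' at position 10 → no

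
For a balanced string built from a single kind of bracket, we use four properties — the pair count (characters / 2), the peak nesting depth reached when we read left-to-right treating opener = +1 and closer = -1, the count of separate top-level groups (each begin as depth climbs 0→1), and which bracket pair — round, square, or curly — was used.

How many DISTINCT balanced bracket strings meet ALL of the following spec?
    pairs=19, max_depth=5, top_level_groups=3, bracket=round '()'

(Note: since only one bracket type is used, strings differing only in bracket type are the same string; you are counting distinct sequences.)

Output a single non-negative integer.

Answer: 85920621

Derivation:
Spec: pairs=19 depth=5 groups=3
Count(depth <= 5) = 120471054
Count(depth <= 4) = 34550433
Count(depth == 5) = 120471054 - 34550433 = 85920621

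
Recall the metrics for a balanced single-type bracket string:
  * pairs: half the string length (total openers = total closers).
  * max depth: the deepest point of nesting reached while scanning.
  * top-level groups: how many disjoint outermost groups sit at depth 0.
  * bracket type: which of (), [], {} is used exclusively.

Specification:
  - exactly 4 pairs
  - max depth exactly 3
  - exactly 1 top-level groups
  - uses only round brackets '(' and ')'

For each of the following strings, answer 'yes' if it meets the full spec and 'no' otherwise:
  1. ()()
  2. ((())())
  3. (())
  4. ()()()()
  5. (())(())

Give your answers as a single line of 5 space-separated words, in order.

String 1 '()()': depth seq [1 0 1 0]
  -> pairs=2 depth=1 groups=2 -> no
String 2 '((())())': depth seq [1 2 3 2 1 2 1 0]
  -> pairs=4 depth=3 groups=1 -> yes
String 3 '(())': depth seq [1 2 1 0]
  -> pairs=2 depth=2 groups=1 -> no
String 4 '()()()()': depth seq [1 0 1 0 1 0 1 0]
  -> pairs=4 depth=1 groups=4 -> no
String 5 '(())(())': depth seq [1 2 1 0 1 2 1 0]
  -> pairs=4 depth=2 groups=2 -> no

Answer: no yes no no no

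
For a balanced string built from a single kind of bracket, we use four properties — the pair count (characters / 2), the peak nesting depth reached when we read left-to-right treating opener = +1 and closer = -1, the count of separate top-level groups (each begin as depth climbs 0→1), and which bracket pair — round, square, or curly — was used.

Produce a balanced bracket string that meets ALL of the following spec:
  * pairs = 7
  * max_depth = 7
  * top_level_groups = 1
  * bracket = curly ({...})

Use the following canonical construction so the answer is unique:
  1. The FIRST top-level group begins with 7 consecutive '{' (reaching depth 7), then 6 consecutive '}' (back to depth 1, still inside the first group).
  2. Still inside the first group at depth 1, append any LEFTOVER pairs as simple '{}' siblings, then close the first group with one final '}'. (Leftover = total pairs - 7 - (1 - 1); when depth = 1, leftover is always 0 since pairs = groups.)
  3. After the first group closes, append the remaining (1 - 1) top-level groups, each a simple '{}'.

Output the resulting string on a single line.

Answer: {{{{{{{}}}}}}}

Derivation:
Spec: pairs=7 depth=7 groups=1
Leftover pairs = 7 - 7 - (1-1) = 0
First group: deep chain of depth 7 + 0 sibling pairs
Remaining 0 groups: simple '{}' each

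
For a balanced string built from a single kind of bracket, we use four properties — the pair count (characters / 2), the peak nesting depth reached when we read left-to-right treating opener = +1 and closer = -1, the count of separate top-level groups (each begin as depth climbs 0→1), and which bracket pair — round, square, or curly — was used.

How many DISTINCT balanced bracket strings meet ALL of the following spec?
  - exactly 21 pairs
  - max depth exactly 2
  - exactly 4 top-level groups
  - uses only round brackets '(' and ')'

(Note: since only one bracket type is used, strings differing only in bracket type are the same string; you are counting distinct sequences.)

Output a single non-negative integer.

Answer: 1140

Derivation:
Spec: pairs=21 depth=2 groups=4
Count(depth <= 2) = 1140
Count(depth <= 1) = 0
Count(depth == 2) = 1140 - 0 = 1140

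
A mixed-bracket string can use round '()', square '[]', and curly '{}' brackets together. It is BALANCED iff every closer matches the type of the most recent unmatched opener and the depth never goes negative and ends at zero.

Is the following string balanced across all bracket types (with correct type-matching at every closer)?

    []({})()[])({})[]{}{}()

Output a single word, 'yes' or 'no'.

Answer: no

Derivation:
pos 0: push '['; stack = [
pos 1: ']' matches '['; pop; stack = (empty)
pos 2: push '('; stack = (
pos 3: push '{'; stack = ({
pos 4: '}' matches '{'; pop; stack = (
pos 5: ')' matches '('; pop; stack = (empty)
pos 6: push '('; stack = (
pos 7: ')' matches '('; pop; stack = (empty)
pos 8: push '['; stack = [
pos 9: ']' matches '['; pop; stack = (empty)
pos 10: saw closer ')' but stack is empty → INVALID
Verdict: unmatched closer ')' at position 10 → no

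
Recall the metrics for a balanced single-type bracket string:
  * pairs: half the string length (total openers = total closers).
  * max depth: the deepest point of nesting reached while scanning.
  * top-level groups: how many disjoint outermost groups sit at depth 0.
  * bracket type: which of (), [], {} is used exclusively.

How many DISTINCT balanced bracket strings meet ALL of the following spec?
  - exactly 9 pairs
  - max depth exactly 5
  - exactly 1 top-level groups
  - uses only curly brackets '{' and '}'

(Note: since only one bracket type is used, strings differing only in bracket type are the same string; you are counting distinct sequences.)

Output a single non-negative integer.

Answer: 484

Derivation:
Spec: pairs=9 depth=5 groups=1
Count(depth <= 5) = 1094
Count(depth <= 4) = 610
Count(depth == 5) = 1094 - 610 = 484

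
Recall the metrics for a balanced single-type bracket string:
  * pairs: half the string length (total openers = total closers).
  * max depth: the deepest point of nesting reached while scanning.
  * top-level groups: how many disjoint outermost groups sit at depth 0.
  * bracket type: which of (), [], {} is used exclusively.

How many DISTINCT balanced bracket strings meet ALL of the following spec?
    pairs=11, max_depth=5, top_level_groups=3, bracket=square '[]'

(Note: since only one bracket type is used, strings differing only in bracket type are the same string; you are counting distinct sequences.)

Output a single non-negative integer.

Spec: pairs=11 depth=5 groups=3
Count(depth <= 5) = 10350
Count(depth <= 4) = 7194
Count(depth == 5) = 10350 - 7194 = 3156

Answer: 3156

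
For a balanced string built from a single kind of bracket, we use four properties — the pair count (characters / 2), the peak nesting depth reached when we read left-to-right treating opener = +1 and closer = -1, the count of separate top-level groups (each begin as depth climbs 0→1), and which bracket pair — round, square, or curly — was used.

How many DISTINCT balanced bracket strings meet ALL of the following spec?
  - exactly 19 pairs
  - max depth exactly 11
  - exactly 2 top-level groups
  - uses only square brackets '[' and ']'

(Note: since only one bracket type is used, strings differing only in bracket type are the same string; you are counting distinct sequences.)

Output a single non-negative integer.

Spec: pairs=19 depth=11 groups=2
Count(depth <= 11) = 475586188
Count(depth <= 10) = 470033036
Count(depth == 11) = 475586188 - 470033036 = 5553152

Answer: 5553152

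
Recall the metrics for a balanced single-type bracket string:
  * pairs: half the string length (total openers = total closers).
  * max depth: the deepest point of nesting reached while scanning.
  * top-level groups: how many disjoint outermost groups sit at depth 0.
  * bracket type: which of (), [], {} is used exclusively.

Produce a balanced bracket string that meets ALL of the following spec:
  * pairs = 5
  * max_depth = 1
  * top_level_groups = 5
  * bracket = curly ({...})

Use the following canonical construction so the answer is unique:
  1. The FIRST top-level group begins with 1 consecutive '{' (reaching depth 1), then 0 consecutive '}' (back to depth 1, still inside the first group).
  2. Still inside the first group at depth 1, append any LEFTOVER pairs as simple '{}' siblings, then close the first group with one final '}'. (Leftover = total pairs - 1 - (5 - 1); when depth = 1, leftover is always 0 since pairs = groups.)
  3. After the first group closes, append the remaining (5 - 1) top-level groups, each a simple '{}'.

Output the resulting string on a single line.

Spec: pairs=5 depth=1 groups=5
Leftover pairs = 5 - 1 - (5-1) = 0
First group: deep chain of depth 1 + 0 sibling pairs
Remaining 4 groups: simple '{}' each

Answer: {}{}{}{}{}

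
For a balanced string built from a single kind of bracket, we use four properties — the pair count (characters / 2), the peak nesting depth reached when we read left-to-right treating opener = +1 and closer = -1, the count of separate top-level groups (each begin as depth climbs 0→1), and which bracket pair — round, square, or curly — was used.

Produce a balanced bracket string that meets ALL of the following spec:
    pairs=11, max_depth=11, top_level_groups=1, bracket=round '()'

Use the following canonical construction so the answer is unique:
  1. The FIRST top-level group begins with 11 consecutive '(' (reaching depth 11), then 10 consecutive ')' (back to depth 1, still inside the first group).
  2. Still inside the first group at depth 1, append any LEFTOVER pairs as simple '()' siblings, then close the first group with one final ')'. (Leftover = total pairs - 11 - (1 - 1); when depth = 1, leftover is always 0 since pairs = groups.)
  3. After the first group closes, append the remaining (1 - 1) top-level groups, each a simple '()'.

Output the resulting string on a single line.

Answer: ((((((((((()))))))))))

Derivation:
Spec: pairs=11 depth=11 groups=1
Leftover pairs = 11 - 11 - (1-1) = 0
First group: deep chain of depth 11 + 0 sibling pairs
Remaining 0 groups: simple '()' each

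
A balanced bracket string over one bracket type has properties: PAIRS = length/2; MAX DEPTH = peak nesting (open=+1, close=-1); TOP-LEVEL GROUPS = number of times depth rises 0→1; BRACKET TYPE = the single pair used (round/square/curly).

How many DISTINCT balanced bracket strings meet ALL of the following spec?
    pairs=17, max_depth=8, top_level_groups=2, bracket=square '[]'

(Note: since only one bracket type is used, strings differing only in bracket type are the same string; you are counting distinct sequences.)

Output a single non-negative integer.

Spec: pairs=17 depth=8 groups=2
Count(depth <= 8) = 32703822
Count(depth <= 7) = 28625984
Count(depth == 8) = 32703822 - 28625984 = 4077838

Answer: 4077838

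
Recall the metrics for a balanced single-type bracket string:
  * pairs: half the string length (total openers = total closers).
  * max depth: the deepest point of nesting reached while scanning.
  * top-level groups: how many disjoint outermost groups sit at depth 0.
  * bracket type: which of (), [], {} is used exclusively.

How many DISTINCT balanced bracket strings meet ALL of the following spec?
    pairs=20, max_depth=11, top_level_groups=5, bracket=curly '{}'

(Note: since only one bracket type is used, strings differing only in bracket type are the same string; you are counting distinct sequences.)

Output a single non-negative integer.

Spec: pairs=20 depth=11 groups=5
Count(depth <= 11) = 463817035
Count(depth <= 10) = 463034440
Count(depth == 11) = 463817035 - 463034440 = 782595

Answer: 782595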